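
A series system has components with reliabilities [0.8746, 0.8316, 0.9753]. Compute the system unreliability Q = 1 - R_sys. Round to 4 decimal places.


Components: [0.8746, 0.8316, 0.9753]
After component 1: product = 0.8746
After component 2: product = 0.7273
After component 3: product = 0.7094
R_sys = 0.7094
Q = 1 - 0.7094 = 0.2906

0.2906


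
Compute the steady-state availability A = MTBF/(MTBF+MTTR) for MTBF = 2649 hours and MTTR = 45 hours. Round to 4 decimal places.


MTBF = 2649
MTTR = 45
MTBF + MTTR = 2694
A = 2649 / 2694
A = 0.9833

0.9833


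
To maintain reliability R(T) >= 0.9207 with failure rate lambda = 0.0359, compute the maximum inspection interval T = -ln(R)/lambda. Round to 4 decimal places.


R_target = 0.9207
lambda = 0.0359
-ln(0.9207) = 0.0826
T = 0.0826 / 0.0359
T = 2.3014

2.3014


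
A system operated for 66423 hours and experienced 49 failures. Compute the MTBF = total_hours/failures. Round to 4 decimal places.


total_hours = 66423
failures = 49
MTBF = 66423 / 49
MTBF = 1355.5714

1355.5714


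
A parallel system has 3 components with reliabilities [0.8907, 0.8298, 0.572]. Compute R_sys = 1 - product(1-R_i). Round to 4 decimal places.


Components: [0.8907, 0.8298, 0.572]
(1 - 0.8907) = 0.1093, running product = 0.1093
(1 - 0.8298) = 0.1702, running product = 0.0186
(1 - 0.572) = 0.428, running product = 0.008
Product of (1-R_i) = 0.008
R_sys = 1 - 0.008 = 0.992

0.992


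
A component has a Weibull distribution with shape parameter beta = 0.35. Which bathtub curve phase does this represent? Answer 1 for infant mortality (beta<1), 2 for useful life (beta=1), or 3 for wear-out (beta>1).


beta = 0.35
Compare beta to 1:
beta < 1 => infant mortality (phase 1)
beta = 1 => useful life (phase 2)
beta > 1 => wear-out (phase 3)
Since beta = 0.35, this is infant mortality (decreasing failure rate)
Phase = 1

1


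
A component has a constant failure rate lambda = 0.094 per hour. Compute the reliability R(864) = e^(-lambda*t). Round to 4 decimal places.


lambda = 0.094
t = 864
lambda * t = 81.216
R(t) = e^(-81.216)
R(t) = 0.0

0.0


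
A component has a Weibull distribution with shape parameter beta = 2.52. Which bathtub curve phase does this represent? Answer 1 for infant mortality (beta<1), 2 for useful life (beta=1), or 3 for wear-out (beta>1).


beta = 2.52
Compare beta to 1:
beta < 1 => infant mortality (phase 1)
beta = 1 => useful life (phase 2)
beta > 1 => wear-out (phase 3)
Since beta = 2.52, this is wear-out (increasing failure rate)
Phase = 3

3


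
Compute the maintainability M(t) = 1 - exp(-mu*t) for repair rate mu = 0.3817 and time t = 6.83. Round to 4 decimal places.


mu = 0.3817, t = 6.83
mu * t = 0.3817 * 6.83 = 2.607
exp(-2.607) = 0.0738
M(t) = 1 - 0.0738
M(t) = 0.9262

0.9262


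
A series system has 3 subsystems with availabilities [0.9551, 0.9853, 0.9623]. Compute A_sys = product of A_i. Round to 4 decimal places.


Subsystems: [0.9551, 0.9853, 0.9623]
After subsystem 1 (A=0.9551): product = 0.9551
After subsystem 2 (A=0.9853): product = 0.9411
After subsystem 3 (A=0.9623): product = 0.9056
A_sys = 0.9056

0.9056


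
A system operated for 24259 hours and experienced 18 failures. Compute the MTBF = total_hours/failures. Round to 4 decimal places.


total_hours = 24259
failures = 18
MTBF = 24259 / 18
MTBF = 1347.7222

1347.7222


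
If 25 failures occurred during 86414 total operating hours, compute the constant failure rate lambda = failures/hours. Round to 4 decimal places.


failures = 25
total_hours = 86414
lambda = 25 / 86414
lambda = 0.0003

0.0003


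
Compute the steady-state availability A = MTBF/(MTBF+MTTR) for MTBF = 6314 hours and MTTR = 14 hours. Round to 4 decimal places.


MTBF = 6314
MTTR = 14
MTBF + MTTR = 6328
A = 6314 / 6328
A = 0.9978

0.9978


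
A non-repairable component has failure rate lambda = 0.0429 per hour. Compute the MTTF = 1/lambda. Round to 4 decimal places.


lambda = 0.0429
MTTF = 1 / 0.0429
MTTF = 23.31

23.31


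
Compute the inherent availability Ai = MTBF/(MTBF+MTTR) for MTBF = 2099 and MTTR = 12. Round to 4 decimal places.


MTBF = 2099
MTTR = 12
MTBF + MTTR = 2111
Ai = 2099 / 2111
Ai = 0.9943

0.9943


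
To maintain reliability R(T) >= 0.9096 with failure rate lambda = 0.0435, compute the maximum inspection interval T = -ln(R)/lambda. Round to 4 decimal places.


R_target = 0.9096
lambda = 0.0435
-ln(0.9096) = 0.0948
T = 0.0948 / 0.0435
T = 2.1782

2.1782


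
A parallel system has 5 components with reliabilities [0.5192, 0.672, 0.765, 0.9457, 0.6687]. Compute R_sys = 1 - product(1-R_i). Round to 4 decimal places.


Components: [0.5192, 0.672, 0.765, 0.9457, 0.6687]
(1 - 0.5192) = 0.4808, running product = 0.4808
(1 - 0.672) = 0.328, running product = 0.1577
(1 - 0.765) = 0.235, running product = 0.0371
(1 - 0.9457) = 0.0543, running product = 0.002
(1 - 0.6687) = 0.3313, running product = 0.0007
Product of (1-R_i) = 0.0007
R_sys = 1 - 0.0007 = 0.9993

0.9993


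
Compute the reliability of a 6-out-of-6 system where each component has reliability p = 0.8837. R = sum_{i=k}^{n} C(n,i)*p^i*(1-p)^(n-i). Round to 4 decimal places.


k = 6, n = 6, p = 0.8837
i=6: C(6,6)=1 * 0.8837^6 * 0.1163^0 = 0.4762
R = sum of terms = 0.4762

0.4762


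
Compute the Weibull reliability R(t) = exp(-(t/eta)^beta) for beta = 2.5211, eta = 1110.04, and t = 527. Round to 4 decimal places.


beta = 2.5211, eta = 1110.04, t = 527
t/eta = 527 / 1110.04 = 0.4748
(t/eta)^beta = 0.4748^2.5211 = 0.1529
R(t) = exp(-0.1529)
R(t) = 0.8582

0.8582


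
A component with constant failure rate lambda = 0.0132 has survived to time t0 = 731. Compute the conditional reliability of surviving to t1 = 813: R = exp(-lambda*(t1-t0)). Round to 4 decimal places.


lambda = 0.0132
t0 = 731, t1 = 813
t1 - t0 = 82
lambda * (t1-t0) = 0.0132 * 82 = 1.0824
R = exp(-1.0824)
R = 0.3388

0.3388


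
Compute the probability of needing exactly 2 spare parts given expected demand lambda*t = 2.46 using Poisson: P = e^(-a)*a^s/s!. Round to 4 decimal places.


a = 2.46, s = 2
e^(-a) = e^(-2.46) = 0.0854
a^s = 2.46^2 = 6.0516
s! = 2
P = 0.0854 * 6.0516 / 2
P = 0.2585

0.2585


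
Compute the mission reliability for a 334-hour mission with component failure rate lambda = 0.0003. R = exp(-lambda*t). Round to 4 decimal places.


lambda = 0.0003
mission_time = 334
lambda * t = 0.0003 * 334 = 0.1002
R = exp(-0.1002)
R = 0.9047

0.9047


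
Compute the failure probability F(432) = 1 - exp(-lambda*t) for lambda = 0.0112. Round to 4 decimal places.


lambda = 0.0112, t = 432
lambda * t = 4.8384
exp(-4.8384) = 0.0079
F(t) = 1 - 0.0079
F(t) = 0.9921

0.9921


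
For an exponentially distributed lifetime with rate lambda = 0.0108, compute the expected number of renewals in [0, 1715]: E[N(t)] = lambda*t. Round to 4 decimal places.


lambda = 0.0108
t = 1715
E[N(t)] = lambda * t
E[N(t)] = 0.0108 * 1715
E[N(t)] = 18.522

18.522


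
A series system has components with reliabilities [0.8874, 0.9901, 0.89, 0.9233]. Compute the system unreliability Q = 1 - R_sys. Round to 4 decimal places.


Components: [0.8874, 0.9901, 0.89, 0.9233]
After component 1: product = 0.8874
After component 2: product = 0.8786
After component 3: product = 0.782
After component 4: product = 0.722
R_sys = 0.722
Q = 1 - 0.722 = 0.278

0.278


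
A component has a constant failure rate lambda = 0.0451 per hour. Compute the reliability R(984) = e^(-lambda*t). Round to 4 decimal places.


lambda = 0.0451
t = 984
lambda * t = 44.3784
R(t) = e^(-44.3784)
R(t) = 0.0

0.0


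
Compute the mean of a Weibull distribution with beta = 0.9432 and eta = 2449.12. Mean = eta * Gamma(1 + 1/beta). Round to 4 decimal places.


beta = 0.9432, eta = 2449.12
1/beta = 1.0602
1 + 1/beta = 2.0602
Gamma(2.0602) = 1.027
Mean = 2449.12 * 1.027
Mean = 2515.1792

2515.1792


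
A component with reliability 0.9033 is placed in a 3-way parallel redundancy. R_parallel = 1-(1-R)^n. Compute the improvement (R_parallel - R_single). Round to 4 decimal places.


R_single = 0.9033, n = 3
1 - R_single = 0.0967
(1 - R_single)^n = 0.0967^3 = 0.0009
R_parallel = 1 - 0.0009 = 0.9991
Improvement = 0.9991 - 0.9033
Improvement = 0.0958

0.0958


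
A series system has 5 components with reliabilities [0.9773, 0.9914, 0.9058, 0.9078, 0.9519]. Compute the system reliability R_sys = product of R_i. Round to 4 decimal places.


Components: [0.9773, 0.9914, 0.9058, 0.9078, 0.9519]
After component 1 (R=0.9773): product = 0.9773
After component 2 (R=0.9914): product = 0.9689
After component 3 (R=0.9058): product = 0.8776
After component 4 (R=0.9078): product = 0.7967
After component 5 (R=0.9519): product = 0.7584
R_sys = 0.7584

0.7584


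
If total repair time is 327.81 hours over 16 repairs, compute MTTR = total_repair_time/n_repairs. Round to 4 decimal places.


total_repair_time = 327.81
n_repairs = 16
MTTR = 327.81 / 16
MTTR = 20.4881

20.4881


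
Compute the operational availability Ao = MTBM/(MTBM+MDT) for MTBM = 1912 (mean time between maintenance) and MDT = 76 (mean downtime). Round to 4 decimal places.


MTBM = 1912
MDT = 76
MTBM + MDT = 1988
Ao = 1912 / 1988
Ao = 0.9618

0.9618


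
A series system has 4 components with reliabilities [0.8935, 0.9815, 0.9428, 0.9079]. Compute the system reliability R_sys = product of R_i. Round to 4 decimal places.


Components: [0.8935, 0.9815, 0.9428, 0.9079]
After component 1 (R=0.8935): product = 0.8935
After component 2 (R=0.9815): product = 0.877
After component 3 (R=0.9428): product = 0.8268
After component 4 (R=0.9079): product = 0.7507
R_sys = 0.7507

0.7507


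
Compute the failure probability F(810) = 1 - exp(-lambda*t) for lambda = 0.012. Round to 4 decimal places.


lambda = 0.012, t = 810
lambda * t = 9.72
exp(-9.72) = 0.0001
F(t) = 1 - 0.0001
F(t) = 0.9999

0.9999


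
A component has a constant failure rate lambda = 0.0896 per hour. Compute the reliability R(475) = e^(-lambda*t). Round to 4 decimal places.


lambda = 0.0896
t = 475
lambda * t = 42.56
R(t) = e^(-42.56)
R(t) = 0.0

0.0


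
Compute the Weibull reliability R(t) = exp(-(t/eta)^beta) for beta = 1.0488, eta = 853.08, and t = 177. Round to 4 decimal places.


beta = 1.0488, eta = 853.08, t = 177
t/eta = 177 / 853.08 = 0.2075
(t/eta)^beta = 0.2075^1.0488 = 0.1922
R(t) = exp(-0.1922)
R(t) = 0.8252

0.8252


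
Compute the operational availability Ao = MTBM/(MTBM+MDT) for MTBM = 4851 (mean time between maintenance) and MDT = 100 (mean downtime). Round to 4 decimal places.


MTBM = 4851
MDT = 100
MTBM + MDT = 4951
Ao = 4851 / 4951
Ao = 0.9798

0.9798


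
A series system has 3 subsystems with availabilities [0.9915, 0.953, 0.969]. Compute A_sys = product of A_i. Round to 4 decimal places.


Subsystems: [0.9915, 0.953, 0.969]
After subsystem 1 (A=0.9915): product = 0.9915
After subsystem 2 (A=0.953): product = 0.9449
After subsystem 3 (A=0.969): product = 0.9156
A_sys = 0.9156

0.9156


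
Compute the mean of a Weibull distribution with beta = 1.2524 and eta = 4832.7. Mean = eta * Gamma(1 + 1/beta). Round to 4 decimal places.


beta = 1.2524, eta = 4832.7
1/beta = 0.7985
1 + 1/beta = 1.7985
Gamma(1.7985) = 0.931
Mean = 4832.7 * 0.931
Mean = 4499.1361

4499.1361


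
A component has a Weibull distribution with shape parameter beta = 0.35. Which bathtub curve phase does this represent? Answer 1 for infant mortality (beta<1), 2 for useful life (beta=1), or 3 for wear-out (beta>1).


beta = 0.35
Compare beta to 1:
beta < 1 => infant mortality (phase 1)
beta = 1 => useful life (phase 2)
beta > 1 => wear-out (phase 3)
Since beta = 0.35, this is infant mortality (decreasing failure rate)
Phase = 1

1


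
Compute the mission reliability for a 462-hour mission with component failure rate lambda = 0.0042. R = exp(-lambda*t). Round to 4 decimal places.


lambda = 0.0042
mission_time = 462
lambda * t = 0.0042 * 462 = 1.9404
R = exp(-1.9404)
R = 0.1436

0.1436


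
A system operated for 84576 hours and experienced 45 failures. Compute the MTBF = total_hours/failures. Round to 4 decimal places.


total_hours = 84576
failures = 45
MTBF = 84576 / 45
MTBF = 1879.4667

1879.4667


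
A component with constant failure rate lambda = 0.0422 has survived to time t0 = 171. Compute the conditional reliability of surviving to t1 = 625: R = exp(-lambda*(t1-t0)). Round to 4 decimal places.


lambda = 0.0422
t0 = 171, t1 = 625
t1 - t0 = 454
lambda * (t1-t0) = 0.0422 * 454 = 19.1588
R = exp(-19.1588)
R = 0.0

0.0


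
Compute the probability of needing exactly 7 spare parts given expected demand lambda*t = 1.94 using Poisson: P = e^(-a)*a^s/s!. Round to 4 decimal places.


a = 1.94, s = 7
e^(-a) = e^(-1.94) = 0.1437
a^s = 1.94^7 = 103.4218
s! = 5040
P = 0.1437 * 103.4218 / 5040
P = 0.0029

0.0029


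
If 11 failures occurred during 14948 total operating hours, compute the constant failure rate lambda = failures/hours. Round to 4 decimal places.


failures = 11
total_hours = 14948
lambda = 11 / 14948
lambda = 0.0007

0.0007


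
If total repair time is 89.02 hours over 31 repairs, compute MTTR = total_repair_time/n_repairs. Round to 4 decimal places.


total_repair_time = 89.02
n_repairs = 31
MTTR = 89.02 / 31
MTTR = 2.8716

2.8716


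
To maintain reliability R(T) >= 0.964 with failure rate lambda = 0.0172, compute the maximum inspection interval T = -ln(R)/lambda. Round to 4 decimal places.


R_target = 0.964
lambda = 0.0172
-ln(0.964) = 0.0367
T = 0.0367 / 0.0172
T = 2.1316

2.1316


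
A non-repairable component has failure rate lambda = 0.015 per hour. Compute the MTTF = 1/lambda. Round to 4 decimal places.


lambda = 0.015
MTTF = 1 / 0.015
MTTF = 66.6667

66.6667


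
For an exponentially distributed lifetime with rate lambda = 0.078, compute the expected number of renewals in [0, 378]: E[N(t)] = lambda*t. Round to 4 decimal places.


lambda = 0.078
t = 378
E[N(t)] = lambda * t
E[N(t)] = 0.078 * 378
E[N(t)] = 29.484

29.484


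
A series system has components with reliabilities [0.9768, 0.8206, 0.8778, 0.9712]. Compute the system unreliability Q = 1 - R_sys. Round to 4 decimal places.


Components: [0.9768, 0.8206, 0.8778, 0.9712]
After component 1: product = 0.9768
After component 2: product = 0.8016
After component 3: product = 0.7036
After component 4: product = 0.6833
R_sys = 0.6833
Q = 1 - 0.6833 = 0.3167

0.3167


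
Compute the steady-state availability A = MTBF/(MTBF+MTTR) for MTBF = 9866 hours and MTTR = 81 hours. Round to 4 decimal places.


MTBF = 9866
MTTR = 81
MTBF + MTTR = 9947
A = 9866 / 9947
A = 0.9919

0.9919


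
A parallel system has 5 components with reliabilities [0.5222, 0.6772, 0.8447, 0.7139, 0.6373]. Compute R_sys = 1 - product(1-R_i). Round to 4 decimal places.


Components: [0.5222, 0.6772, 0.8447, 0.7139, 0.6373]
(1 - 0.5222) = 0.4778, running product = 0.4778
(1 - 0.6772) = 0.3228, running product = 0.1542
(1 - 0.8447) = 0.1553, running product = 0.024
(1 - 0.7139) = 0.2861, running product = 0.0069
(1 - 0.6373) = 0.3627, running product = 0.0025
Product of (1-R_i) = 0.0025
R_sys = 1 - 0.0025 = 0.9975

0.9975


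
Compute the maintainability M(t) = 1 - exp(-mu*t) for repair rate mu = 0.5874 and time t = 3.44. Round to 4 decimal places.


mu = 0.5874, t = 3.44
mu * t = 0.5874 * 3.44 = 2.0207
exp(-2.0207) = 0.1326
M(t) = 1 - 0.1326
M(t) = 0.8674

0.8674


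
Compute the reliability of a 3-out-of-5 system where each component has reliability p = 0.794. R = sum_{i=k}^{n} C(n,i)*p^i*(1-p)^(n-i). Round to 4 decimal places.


k = 3, n = 5, p = 0.794
i=3: C(5,3)=10 * 0.794^3 * 0.206^2 = 0.2124
i=4: C(5,4)=5 * 0.794^4 * 0.206^1 = 0.4094
i=5: C(5,5)=1 * 0.794^5 * 0.206^0 = 0.3156
R = sum of terms = 0.9374

0.9374


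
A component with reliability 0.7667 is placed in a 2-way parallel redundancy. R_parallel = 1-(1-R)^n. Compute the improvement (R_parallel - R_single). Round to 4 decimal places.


R_single = 0.7667, n = 2
1 - R_single = 0.2333
(1 - R_single)^n = 0.2333^2 = 0.0544
R_parallel = 1 - 0.0544 = 0.9456
Improvement = 0.9456 - 0.7667
Improvement = 0.1789

0.1789


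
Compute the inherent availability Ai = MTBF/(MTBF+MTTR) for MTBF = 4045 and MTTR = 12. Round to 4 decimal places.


MTBF = 4045
MTTR = 12
MTBF + MTTR = 4057
Ai = 4045 / 4057
Ai = 0.997

0.997


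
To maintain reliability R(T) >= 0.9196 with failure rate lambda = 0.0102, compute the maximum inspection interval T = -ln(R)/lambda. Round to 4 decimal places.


R_target = 0.9196
lambda = 0.0102
-ln(0.9196) = 0.0838
T = 0.0838 / 0.0102
T = 8.2173

8.2173


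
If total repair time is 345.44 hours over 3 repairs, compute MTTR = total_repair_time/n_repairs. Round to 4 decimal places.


total_repair_time = 345.44
n_repairs = 3
MTTR = 345.44 / 3
MTTR = 115.1467

115.1467


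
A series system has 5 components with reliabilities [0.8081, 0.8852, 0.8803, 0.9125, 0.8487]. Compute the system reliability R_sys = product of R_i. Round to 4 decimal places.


Components: [0.8081, 0.8852, 0.8803, 0.9125, 0.8487]
After component 1 (R=0.8081): product = 0.8081
After component 2 (R=0.8852): product = 0.7153
After component 3 (R=0.8803): product = 0.6297
After component 4 (R=0.9125): product = 0.5746
After component 5 (R=0.8487): product = 0.4877
R_sys = 0.4877

0.4877


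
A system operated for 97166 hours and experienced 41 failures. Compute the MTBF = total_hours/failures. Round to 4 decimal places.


total_hours = 97166
failures = 41
MTBF = 97166 / 41
MTBF = 2369.9024

2369.9024


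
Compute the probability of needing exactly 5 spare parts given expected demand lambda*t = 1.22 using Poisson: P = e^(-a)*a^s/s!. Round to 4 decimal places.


a = 1.22, s = 5
e^(-a) = e^(-1.22) = 0.2952
a^s = 1.22^5 = 2.7027
s! = 120
P = 0.2952 * 2.7027 / 120
P = 0.0066

0.0066


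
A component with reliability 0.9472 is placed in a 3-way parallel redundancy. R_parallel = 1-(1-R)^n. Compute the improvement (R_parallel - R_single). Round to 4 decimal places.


R_single = 0.9472, n = 3
1 - R_single = 0.0528
(1 - R_single)^n = 0.0528^3 = 0.0001
R_parallel = 1 - 0.0001 = 0.9999
Improvement = 0.9999 - 0.9472
Improvement = 0.0527

0.0527


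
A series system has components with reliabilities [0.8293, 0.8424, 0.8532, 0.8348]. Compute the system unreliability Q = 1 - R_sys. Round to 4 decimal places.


Components: [0.8293, 0.8424, 0.8532, 0.8348]
After component 1: product = 0.8293
After component 2: product = 0.6986
After component 3: product = 0.596
After component 4: product = 0.4976
R_sys = 0.4976
Q = 1 - 0.4976 = 0.5024

0.5024


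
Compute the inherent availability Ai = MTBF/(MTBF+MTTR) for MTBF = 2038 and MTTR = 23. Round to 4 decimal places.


MTBF = 2038
MTTR = 23
MTBF + MTTR = 2061
Ai = 2038 / 2061
Ai = 0.9888

0.9888


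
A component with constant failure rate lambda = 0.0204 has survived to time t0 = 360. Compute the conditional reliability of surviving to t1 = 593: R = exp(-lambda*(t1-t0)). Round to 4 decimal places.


lambda = 0.0204
t0 = 360, t1 = 593
t1 - t0 = 233
lambda * (t1-t0) = 0.0204 * 233 = 4.7532
R = exp(-4.7532)
R = 0.0086

0.0086


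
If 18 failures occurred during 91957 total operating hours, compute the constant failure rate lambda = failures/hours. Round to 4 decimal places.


failures = 18
total_hours = 91957
lambda = 18 / 91957
lambda = 0.0002

0.0002


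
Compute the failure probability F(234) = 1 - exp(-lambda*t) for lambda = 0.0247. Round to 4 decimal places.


lambda = 0.0247, t = 234
lambda * t = 5.7798
exp(-5.7798) = 0.0031
F(t) = 1 - 0.0031
F(t) = 0.9969

0.9969


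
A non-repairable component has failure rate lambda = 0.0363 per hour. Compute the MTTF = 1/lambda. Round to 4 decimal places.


lambda = 0.0363
MTTF = 1 / 0.0363
MTTF = 27.5482

27.5482


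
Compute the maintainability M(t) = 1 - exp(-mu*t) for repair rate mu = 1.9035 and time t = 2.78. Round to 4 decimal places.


mu = 1.9035, t = 2.78
mu * t = 1.9035 * 2.78 = 5.2917
exp(-5.2917) = 0.005
M(t) = 1 - 0.005
M(t) = 0.995

0.995


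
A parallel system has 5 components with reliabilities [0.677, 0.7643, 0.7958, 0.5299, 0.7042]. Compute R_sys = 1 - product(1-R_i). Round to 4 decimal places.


Components: [0.677, 0.7643, 0.7958, 0.5299, 0.7042]
(1 - 0.677) = 0.323, running product = 0.323
(1 - 0.7643) = 0.2357, running product = 0.0761
(1 - 0.7958) = 0.2042, running product = 0.0155
(1 - 0.5299) = 0.4701, running product = 0.0073
(1 - 0.7042) = 0.2958, running product = 0.0022
Product of (1-R_i) = 0.0022
R_sys = 1 - 0.0022 = 0.9978

0.9978


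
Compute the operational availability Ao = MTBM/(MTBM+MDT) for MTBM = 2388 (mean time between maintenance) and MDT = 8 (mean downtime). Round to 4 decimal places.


MTBM = 2388
MDT = 8
MTBM + MDT = 2396
Ao = 2388 / 2396
Ao = 0.9967

0.9967


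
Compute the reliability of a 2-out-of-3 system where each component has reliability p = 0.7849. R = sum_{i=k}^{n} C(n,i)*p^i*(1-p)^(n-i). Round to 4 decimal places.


k = 2, n = 3, p = 0.7849
i=2: C(3,2)=3 * 0.7849^2 * 0.2151^1 = 0.3975
i=3: C(3,3)=1 * 0.7849^3 * 0.2151^0 = 0.4836
R = sum of terms = 0.8811

0.8811


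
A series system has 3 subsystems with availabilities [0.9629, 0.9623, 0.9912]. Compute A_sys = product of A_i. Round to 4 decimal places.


Subsystems: [0.9629, 0.9623, 0.9912]
After subsystem 1 (A=0.9629): product = 0.9629
After subsystem 2 (A=0.9623): product = 0.9266
After subsystem 3 (A=0.9912): product = 0.9184
A_sys = 0.9184

0.9184


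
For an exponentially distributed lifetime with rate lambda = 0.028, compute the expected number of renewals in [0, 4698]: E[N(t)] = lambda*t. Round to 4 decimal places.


lambda = 0.028
t = 4698
E[N(t)] = lambda * t
E[N(t)] = 0.028 * 4698
E[N(t)] = 131.544

131.544


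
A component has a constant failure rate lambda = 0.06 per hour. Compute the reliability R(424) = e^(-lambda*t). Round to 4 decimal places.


lambda = 0.06
t = 424
lambda * t = 25.44
R(t) = e^(-25.44)
R(t) = 0.0

0.0


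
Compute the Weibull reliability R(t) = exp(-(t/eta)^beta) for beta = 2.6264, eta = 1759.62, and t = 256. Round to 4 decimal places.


beta = 2.6264, eta = 1759.62, t = 256
t/eta = 256 / 1759.62 = 0.1455
(t/eta)^beta = 0.1455^2.6264 = 0.0063
R(t) = exp(-0.0063)
R(t) = 0.9937

0.9937


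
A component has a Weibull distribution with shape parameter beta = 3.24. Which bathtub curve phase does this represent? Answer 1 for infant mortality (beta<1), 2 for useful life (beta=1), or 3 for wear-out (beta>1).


beta = 3.24
Compare beta to 1:
beta < 1 => infant mortality (phase 1)
beta = 1 => useful life (phase 2)
beta > 1 => wear-out (phase 3)
Since beta = 3.24, this is wear-out (increasing failure rate)
Phase = 3

3


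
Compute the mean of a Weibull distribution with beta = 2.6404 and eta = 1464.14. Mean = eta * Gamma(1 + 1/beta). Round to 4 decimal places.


beta = 2.6404, eta = 1464.14
1/beta = 0.3787
1 + 1/beta = 1.3787
Gamma(1.3787) = 0.8886
Mean = 1464.14 * 0.8886
Mean = 1301.0795

1301.0795


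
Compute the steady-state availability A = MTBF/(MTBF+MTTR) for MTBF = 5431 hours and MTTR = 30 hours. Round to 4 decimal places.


MTBF = 5431
MTTR = 30
MTBF + MTTR = 5461
A = 5431 / 5461
A = 0.9945

0.9945


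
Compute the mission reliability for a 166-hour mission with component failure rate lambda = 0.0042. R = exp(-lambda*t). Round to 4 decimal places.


lambda = 0.0042
mission_time = 166
lambda * t = 0.0042 * 166 = 0.6972
R = exp(-0.6972)
R = 0.498

0.498


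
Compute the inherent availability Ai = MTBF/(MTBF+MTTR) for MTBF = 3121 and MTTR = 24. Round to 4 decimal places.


MTBF = 3121
MTTR = 24
MTBF + MTTR = 3145
Ai = 3121 / 3145
Ai = 0.9924

0.9924


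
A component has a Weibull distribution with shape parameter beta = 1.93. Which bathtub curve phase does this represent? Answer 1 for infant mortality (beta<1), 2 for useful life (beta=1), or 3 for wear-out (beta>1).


beta = 1.93
Compare beta to 1:
beta < 1 => infant mortality (phase 1)
beta = 1 => useful life (phase 2)
beta > 1 => wear-out (phase 3)
Since beta = 1.93, this is wear-out (increasing failure rate)
Phase = 3

3


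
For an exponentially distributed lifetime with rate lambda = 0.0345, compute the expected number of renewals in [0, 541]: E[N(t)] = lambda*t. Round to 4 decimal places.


lambda = 0.0345
t = 541
E[N(t)] = lambda * t
E[N(t)] = 0.0345 * 541
E[N(t)] = 18.6645

18.6645


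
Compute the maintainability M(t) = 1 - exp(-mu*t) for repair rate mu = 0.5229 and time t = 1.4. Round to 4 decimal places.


mu = 0.5229, t = 1.4
mu * t = 0.5229 * 1.4 = 0.7321
exp(-0.7321) = 0.4809
M(t) = 1 - 0.4809
M(t) = 0.5191

0.5191


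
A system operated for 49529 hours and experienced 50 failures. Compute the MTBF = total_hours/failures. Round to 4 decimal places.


total_hours = 49529
failures = 50
MTBF = 49529 / 50
MTBF = 990.58

990.58


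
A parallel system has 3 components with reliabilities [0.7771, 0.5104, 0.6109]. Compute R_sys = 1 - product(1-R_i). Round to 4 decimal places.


Components: [0.7771, 0.5104, 0.6109]
(1 - 0.7771) = 0.2229, running product = 0.2229
(1 - 0.5104) = 0.4896, running product = 0.1091
(1 - 0.6109) = 0.3891, running product = 0.0425
Product of (1-R_i) = 0.0425
R_sys = 1 - 0.0425 = 0.9575

0.9575


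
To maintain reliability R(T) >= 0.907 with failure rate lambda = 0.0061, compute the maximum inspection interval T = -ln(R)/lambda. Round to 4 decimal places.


R_target = 0.907
lambda = 0.0061
-ln(0.907) = 0.0976
T = 0.0976 / 0.0061
T = 16.0021

16.0021


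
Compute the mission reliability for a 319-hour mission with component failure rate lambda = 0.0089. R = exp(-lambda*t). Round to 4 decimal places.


lambda = 0.0089
mission_time = 319
lambda * t = 0.0089 * 319 = 2.8391
R = exp(-2.8391)
R = 0.0585

0.0585


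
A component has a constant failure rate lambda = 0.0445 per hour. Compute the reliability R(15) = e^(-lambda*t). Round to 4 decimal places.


lambda = 0.0445
t = 15
lambda * t = 0.6675
R(t) = e^(-0.6675)
R(t) = 0.513

0.513


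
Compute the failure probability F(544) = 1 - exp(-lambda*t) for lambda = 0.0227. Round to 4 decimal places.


lambda = 0.0227, t = 544
lambda * t = 12.3488
exp(-12.3488) = 0.0
F(t) = 1 - 0.0
F(t) = 1.0

1.0


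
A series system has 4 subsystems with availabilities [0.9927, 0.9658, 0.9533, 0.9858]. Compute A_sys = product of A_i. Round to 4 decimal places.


Subsystems: [0.9927, 0.9658, 0.9533, 0.9858]
After subsystem 1 (A=0.9927): product = 0.9927
After subsystem 2 (A=0.9658): product = 0.9587
After subsystem 3 (A=0.9533): product = 0.914
After subsystem 4 (A=0.9858): product = 0.901
A_sys = 0.901

0.901


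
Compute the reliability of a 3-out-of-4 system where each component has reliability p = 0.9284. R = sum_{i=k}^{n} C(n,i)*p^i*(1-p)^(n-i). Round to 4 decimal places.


k = 3, n = 4, p = 0.9284
i=3: C(4,3)=4 * 0.9284^3 * 0.0716^1 = 0.2292
i=4: C(4,4)=1 * 0.9284^4 * 0.0716^0 = 0.7429
R = sum of terms = 0.9721

0.9721


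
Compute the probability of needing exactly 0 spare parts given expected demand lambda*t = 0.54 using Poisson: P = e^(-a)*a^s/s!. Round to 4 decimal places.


a = 0.54, s = 0
e^(-a) = e^(-0.54) = 0.5827
a^s = 0.54^0 = 1.0
s! = 1
P = 0.5827 * 1.0 / 1
P = 0.5827

0.5827


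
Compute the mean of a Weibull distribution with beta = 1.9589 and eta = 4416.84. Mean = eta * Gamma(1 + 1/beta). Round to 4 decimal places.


beta = 1.9589, eta = 4416.84
1/beta = 0.5105
1 + 1/beta = 1.5105
Gamma(1.5105) = 0.8866
Mean = 4416.84 * 0.8866
Mean = 3916.022

3916.022


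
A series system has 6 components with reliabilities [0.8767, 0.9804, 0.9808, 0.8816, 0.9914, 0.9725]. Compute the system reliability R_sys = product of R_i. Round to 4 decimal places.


Components: [0.8767, 0.9804, 0.9808, 0.8816, 0.9914, 0.9725]
After component 1 (R=0.8767): product = 0.8767
After component 2 (R=0.9804): product = 0.8595
After component 3 (R=0.9808): product = 0.843
After component 4 (R=0.8816): product = 0.7432
After component 5 (R=0.9914): product = 0.7368
After component 6 (R=0.9725): product = 0.7165
R_sys = 0.7165

0.7165


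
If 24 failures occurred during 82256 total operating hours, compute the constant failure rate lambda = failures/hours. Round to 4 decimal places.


failures = 24
total_hours = 82256
lambda = 24 / 82256
lambda = 0.0003

0.0003


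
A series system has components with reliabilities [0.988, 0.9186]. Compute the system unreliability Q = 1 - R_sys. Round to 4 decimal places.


Components: [0.988, 0.9186]
After component 1: product = 0.988
After component 2: product = 0.9076
R_sys = 0.9076
Q = 1 - 0.9076 = 0.0924

0.0924


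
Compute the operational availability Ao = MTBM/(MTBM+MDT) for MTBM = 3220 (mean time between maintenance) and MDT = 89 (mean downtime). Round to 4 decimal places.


MTBM = 3220
MDT = 89
MTBM + MDT = 3309
Ao = 3220 / 3309
Ao = 0.9731

0.9731


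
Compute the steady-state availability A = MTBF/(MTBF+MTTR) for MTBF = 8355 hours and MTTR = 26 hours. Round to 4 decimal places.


MTBF = 8355
MTTR = 26
MTBF + MTTR = 8381
A = 8355 / 8381
A = 0.9969

0.9969


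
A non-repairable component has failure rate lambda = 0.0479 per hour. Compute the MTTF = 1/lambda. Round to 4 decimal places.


lambda = 0.0479
MTTF = 1 / 0.0479
MTTF = 20.8768

20.8768


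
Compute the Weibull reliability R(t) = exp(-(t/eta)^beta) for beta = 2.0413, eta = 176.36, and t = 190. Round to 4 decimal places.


beta = 2.0413, eta = 176.36, t = 190
t/eta = 190 / 176.36 = 1.0773
(t/eta)^beta = 1.0773^2.0413 = 1.1642
R(t) = exp(-1.1642)
R(t) = 0.3122

0.3122


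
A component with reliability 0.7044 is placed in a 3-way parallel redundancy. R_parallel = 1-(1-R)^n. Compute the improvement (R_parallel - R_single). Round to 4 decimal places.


R_single = 0.7044, n = 3
1 - R_single = 0.2956
(1 - R_single)^n = 0.2956^3 = 0.0258
R_parallel = 1 - 0.0258 = 0.9742
Improvement = 0.9742 - 0.7044
Improvement = 0.2698

0.2698


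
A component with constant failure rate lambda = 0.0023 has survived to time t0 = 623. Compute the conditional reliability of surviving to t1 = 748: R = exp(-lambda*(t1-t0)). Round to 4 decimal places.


lambda = 0.0023
t0 = 623, t1 = 748
t1 - t0 = 125
lambda * (t1-t0) = 0.0023 * 125 = 0.2875
R = exp(-0.2875)
R = 0.7501

0.7501


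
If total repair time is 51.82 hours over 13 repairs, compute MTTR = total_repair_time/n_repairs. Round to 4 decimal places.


total_repair_time = 51.82
n_repairs = 13
MTTR = 51.82 / 13
MTTR = 3.9862

3.9862


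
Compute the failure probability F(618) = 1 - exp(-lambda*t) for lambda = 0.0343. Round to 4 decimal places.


lambda = 0.0343, t = 618
lambda * t = 21.1974
exp(-21.1974) = 0.0
F(t) = 1 - 0.0
F(t) = 1.0

1.0


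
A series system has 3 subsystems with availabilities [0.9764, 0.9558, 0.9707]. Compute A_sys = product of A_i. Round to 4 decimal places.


Subsystems: [0.9764, 0.9558, 0.9707]
After subsystem 1 (A=0.9764): product = 0.9764
After subsystem 2 (A=0.9558): product = 0.9332
After subsystem 3 (A=0.9707): product = 0.9059
A_sys = 0.9059

0.9059


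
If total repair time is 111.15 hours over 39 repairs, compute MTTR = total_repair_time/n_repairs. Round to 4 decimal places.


total_repair_time = 111.15
n_repairs = 39
MTTR = 111.15 / 39
MTTR = 2.85

2.85


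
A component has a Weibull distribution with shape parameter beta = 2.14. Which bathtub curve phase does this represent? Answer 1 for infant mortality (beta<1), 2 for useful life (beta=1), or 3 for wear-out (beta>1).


beta = 2.14
Compare beta to 1:
beta < 1 => infant mortality (phase 1)
beta = 1 => useful life (phase 2)
beta > 1 => wear-out (phase 3)
Since beta = 2.14, this is wear-out (increasing failure rate)
Phase = 3

3


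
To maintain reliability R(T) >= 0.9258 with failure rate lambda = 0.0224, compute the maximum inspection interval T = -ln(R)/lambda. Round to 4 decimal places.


R_target = 0.9258
lambda = 0.0224
-ln(0.9258) = 0.0771
T = 0.0771 / 0.0224
T = 3.4418

3.4418


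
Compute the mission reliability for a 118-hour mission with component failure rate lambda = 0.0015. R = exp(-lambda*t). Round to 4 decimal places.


lambda = 0.0015
mission_time = 118
lambda * t = 0.0015 * 118 = 0.177
R = exp(-0.177)
R = 0.8378

0.8378


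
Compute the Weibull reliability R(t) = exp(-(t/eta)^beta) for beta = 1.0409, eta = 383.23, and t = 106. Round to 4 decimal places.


beta = 1.0409, eta = 383.23, t = 106
t/eta = 106 / 383.23 = 0.2766
(t/eta)^beta = 0.2766^1.0409 = 0.2624
R(t) = exp(-0.2624)
R(t) = 0.7692

0.7692


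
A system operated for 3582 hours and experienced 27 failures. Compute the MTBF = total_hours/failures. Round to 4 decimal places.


total_hours = 3582
failures = 27
MTBF = 3582 / 27
MTBF = 132.6667

132.6667


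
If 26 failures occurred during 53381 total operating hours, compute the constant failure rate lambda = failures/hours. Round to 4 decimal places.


failures = 26
total_hours = 53381
lambda = 26 / 53381
lambda = 0.0005

0.0005


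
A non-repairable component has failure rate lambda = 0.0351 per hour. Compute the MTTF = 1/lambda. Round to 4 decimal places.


lambda = 0.0351
MTTF = 1 / 0.0351
MTTF = 28.49

28.49


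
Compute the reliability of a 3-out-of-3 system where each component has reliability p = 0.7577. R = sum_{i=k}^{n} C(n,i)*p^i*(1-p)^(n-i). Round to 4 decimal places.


k = 3, n = 3, p = 0.7577
i=3: C(3,3)=1 * 0.7577^3 * 0.2423^0 = 0.435
R = sum of terms = 0.435

0.435


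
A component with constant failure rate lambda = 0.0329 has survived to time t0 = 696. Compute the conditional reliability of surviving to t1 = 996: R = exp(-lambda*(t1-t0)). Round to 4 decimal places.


lambda = 0.0329
t0 = 696, t1 = 996
t1 - t0 = 300
lambda * (t1-t0) = 0.0329 * 300 = 9.87
R = exp(-9.87)
R = 0.0001

0.0001


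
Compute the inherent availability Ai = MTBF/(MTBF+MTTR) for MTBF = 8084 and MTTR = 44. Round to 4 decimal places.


MTBF = 8084
MTTR = 44
MTBF + MTTR = 8128
Ai = 8084 / 8128
Ai = 0.9946

0.9946


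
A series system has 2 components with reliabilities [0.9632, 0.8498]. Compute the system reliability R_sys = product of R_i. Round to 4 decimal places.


Components: [0.9632, 0.8498]
After component 1 (R=0.9632): product = 0.9632
After component 2 (R=0.8498): product = 0.8185
R_sys = 0.8185

0.8185


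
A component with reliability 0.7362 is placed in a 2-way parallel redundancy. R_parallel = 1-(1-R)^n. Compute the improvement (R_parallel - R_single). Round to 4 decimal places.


R_single = 0.7362, n = 2
1 - R_single = 0.2638
(1 - R_single)^n = 0.2638^2 = 0.0696
R_parallel = 1 - 0.0696 = 0.9304
Improvement = 0.9304 - 0.7362
Improvement = 0.1942

0.1942


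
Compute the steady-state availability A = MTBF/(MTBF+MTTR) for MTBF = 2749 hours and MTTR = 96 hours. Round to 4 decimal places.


MTBF = 2749
MTTR = 96
MTBF + MTTR = 2845
A = 2749 / 2845
A = 0.9663

0.9663


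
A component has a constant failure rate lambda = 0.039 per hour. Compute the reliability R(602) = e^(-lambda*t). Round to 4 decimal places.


lambda = 0.039
t = 602
lambda * t = 23.478
R(t) = e^(-23.478)
R(t) = 0.0

0.0


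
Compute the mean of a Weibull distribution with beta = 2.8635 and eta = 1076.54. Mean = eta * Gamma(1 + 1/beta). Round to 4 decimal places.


beta = 2.8635, eta = 1076.54
1/beta = 0.3492
1 + 1/beta = 1.3492
Gamma(1.3492) = 0.8912
Mean = 1076.54 * 0.8912
Mean = 959.4454

959.4454


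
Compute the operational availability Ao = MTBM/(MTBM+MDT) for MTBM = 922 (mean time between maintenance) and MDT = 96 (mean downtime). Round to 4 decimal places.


MTBM = 922
MDT = 96
MTBM + MDT = 1018
Ao = 922 / 1018
Ao = 0.9057

0.9057


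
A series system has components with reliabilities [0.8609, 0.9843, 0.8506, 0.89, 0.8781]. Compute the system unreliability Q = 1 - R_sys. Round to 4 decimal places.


Components: [0.8609, 0.9843, 0.8506, 0.89, 0.8781]
After component 1: product = 0.8609
After component 2: product = 0.8474
After component 3: product = 0.7208
After component 4: product = 0.6415
After component 5: product = 0.5633
R_sys = 0.5633
Q = 1 - 0.5633 = 0.4367

0.4367


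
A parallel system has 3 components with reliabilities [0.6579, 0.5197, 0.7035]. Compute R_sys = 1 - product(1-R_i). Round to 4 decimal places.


Components: [0.6579, 0.5197, 0.7035]
(1 - 0.6579) = 0.3421, running product = 0.3421
(1 - 0.5197) = 0.4803, running product = 0.1643
(1 - 0.7035) = 0.2965, running product = 0.0487
Product of (1-R_i) = 0.0487
R_sys = 1 - 0.0487 = 0.9513

0.9513


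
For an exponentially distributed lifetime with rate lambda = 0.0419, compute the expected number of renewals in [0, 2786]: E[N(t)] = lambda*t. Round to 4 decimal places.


lambda = 0.0419
t = 2786
E[N(t)] = lambda * t
E[N(t)] = 0.0419 * 2786
E[N(t)] = 116.7334

116.7334


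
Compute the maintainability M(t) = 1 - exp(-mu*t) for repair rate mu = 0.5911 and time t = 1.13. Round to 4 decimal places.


mu = 0.5911, t = 1.13
mu * t = 0.5911 * 1.13 = 0.6679
exp(-0.6679) = 0.5128
M(t) = 1 - 0.5128
M(t) = 0.4872

0.4872


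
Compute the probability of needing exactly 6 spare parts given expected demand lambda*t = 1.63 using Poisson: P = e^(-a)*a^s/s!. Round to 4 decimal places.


a = 1.63, s = 6
e^(-a) = e^(-1.63) = 0.1959
a^s = 1.63^6 = 18.7554
s! = 720
P = 0.1959 * 18.7554 / 720
P = 0.0051

0.0051


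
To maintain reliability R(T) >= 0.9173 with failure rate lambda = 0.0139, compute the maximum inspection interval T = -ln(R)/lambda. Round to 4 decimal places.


R_target = 0.9173
lambda = 0.0139
-ln(0.9173) = 0.0863
T = 0.0863 / 0.0139
T = 6.2101

6.2101


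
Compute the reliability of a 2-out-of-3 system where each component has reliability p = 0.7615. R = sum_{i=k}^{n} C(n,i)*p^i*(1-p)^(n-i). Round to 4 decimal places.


k = 2, n = 3, p = 0.7615
i=2: C(3,2)=3 * 0.7615^2 * 0.2385^1 = 0.4149
i=3: C(3,3)=1 * 0.7615^3 * 0.2385^0 = 0.4416
R = sum of terms = 0.8565

0.8565


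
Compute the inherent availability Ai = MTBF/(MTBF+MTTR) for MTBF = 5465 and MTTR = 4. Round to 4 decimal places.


MTBF = 5465
MTTR = 4
MTBF + MTTR = 5469
Ai = 5465 / 5469
Ai = 0.9993

0.9993


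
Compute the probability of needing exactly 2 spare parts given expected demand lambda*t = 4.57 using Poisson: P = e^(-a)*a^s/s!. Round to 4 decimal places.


a = 4.57, s = 2
e^(-a) = e^(-4.57) = 0.0104
a^s = 4.57^2 = 20.8849
s! = 2
P = 0.0104 * 20.8849 / 2
P = 0.1082

0.1082


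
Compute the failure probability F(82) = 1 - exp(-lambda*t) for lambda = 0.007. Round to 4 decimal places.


lambda = 0.007, t = 82
lambda * t = 0.574
exp(-0.574) = 0.5633
F(t) = 1 - 0.5633
F(t) = 0.4367

0.4367


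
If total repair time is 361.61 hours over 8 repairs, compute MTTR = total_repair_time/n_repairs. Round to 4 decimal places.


total_repair_time = 361.61
n_repairs = 8
MTTR = 361.61 / 8
MTTR = 45.2013

45.2013


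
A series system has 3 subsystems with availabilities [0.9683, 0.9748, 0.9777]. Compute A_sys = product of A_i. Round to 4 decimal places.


Subsystems: [0.9683, 0.9748, 0.9777]
After subsystem 1 (A=0.9683): product = 0.9683
After subsystem 2 (A=0.9748): product = 0.9439
After subsystem 3 (A=0.9777): product = 0.9228
A_sys = 0.9228

0.9228


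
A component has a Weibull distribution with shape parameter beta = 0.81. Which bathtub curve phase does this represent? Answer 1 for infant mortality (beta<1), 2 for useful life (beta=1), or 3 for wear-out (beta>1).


beta = 0.81
Compare beta to 1:
beta < 1 => infant mortality (phase 1)
beta = 1 => useful life (phase 2)
beta > 1 => wear-out (phase 3)
Since beta = 0.81, this is infant mortality (decreasing failure rate)
Phase = 1

1


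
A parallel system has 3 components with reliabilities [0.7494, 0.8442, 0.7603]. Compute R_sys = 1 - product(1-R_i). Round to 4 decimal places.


Components: [0.7494, 0.8442, 0.7603]
(1 - 0.7494) = 0.2506, running product = 0.2506
(1 - 0.8442) = 0.1558, running product = 0.039
(1 - 0.7603) = 0.2397, running product = 0.0094
Product of (1-R_i) = 0.0094
R_sys = 1 - 0.0094 = 0.9906

0.9906
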